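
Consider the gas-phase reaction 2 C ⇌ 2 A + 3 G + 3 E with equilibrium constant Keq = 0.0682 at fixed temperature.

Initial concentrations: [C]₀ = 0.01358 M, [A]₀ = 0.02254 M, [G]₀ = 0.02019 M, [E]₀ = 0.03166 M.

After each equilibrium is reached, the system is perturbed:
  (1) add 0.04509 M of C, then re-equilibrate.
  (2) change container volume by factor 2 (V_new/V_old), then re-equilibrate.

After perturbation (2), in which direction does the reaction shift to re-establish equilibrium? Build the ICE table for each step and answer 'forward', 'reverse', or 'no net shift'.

Q₀ = 7.1953e-10 vs Keq = 0.0682 ⇒ Q<K, forward
Step 1:
                   C          A          G          E
  I          0.01358    0.02254    0.02019    0.03166
  C         -0.01357    0.01357    0.02035    0.02035
  E       1.3386e-05    0.03611    0.04054    0.05201
  solve Keq expr → x = 0.006783; check Q = 0.0682
Then add 0.04509 M of C.
Step 2:
                   C          A          G          E
  I           0.0451    0.03611    0.04054    0.05201
  C         -0.04466    0.04466    0.06698    0.06698
  E       4.4757e-04    0.08076     0.1075      0.119
  solve Keq expr → x = 0.02233; check Q = 0.0682
Then change container volume by factor 2 (V_new/V_old).
Step 3:
                   C          A          G          E
  I       2.2378e-04    0.04038    0.05376     0.0595
  C       -1.9524e-04 1.9524e-04 2.9285e-04 2.9285e-04
  E       2.8548e-05    0.04058    0.05405    0.05979
  solve Keq expr → x = 9.7618e-05; check Q = 0.0682

Direction: forward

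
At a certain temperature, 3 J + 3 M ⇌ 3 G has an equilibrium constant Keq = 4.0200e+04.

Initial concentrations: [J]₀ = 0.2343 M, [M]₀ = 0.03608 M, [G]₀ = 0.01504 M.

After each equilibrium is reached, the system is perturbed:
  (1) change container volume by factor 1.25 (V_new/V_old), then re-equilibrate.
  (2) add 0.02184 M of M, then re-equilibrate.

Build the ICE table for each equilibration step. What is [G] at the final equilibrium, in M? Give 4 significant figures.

[G]_eq = 0.05235 M

Q₀ = 5.632 vs Keq = 4.0200e+04 ⇒ Q<K, forward
Step 1:
                  J         M         G
  init       0.2343   0.03608   0.01504
  Δ         -0.0297   -0.0297    0.0297
  eq         0.2046  0.006383   0.04474
  solve Keq expr → x = 0.009899; check Q = 4.0200e+04
Then change container volume by factor 1.25 (V_new/V_old).
Step 2:
                  J         M         G
  init       0.1637  0.005106   0.03579
  Δ         0.00105   0.00105  -0.00105
  eq         0.1647  0.006156   0.03474
  solve Keq expr → x = -3.4995e-04; check Q = 4.0200e+04
Then add 0.02184 M of M.
Step 3:
                  J         M         G
  init       0.1647     0.028   0.03474
  Δ        -0.01761  -0.01761   0.01761
  eq         0.1471   0.01039   0.05235
  solve Keq expr → x = 0.00587; check Q = 4.0200e+04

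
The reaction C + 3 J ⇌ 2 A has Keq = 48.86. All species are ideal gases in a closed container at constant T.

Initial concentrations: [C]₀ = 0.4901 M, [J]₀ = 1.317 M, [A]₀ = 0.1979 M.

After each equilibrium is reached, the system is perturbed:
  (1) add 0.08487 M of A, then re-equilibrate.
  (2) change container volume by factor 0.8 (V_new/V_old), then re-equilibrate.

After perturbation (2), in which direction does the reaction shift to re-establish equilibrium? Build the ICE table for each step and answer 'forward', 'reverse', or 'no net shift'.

Direction: forward

Q₀ = 0.03498 vs Keq = 48.86 ⇒ Q<K, forward
Step 1:
                    C           J           A
  I            0.4901       1.317      0.1979
  C           -0.3018     -0.9053      0.6035
  E            0.1883      0.4117      0.8014
  solve Keq expr → x = 0.3018; check Q = 48.86
Then add 0.08487 M of A.
Step 2:
                    C           J           A
  I            0.1883      0.4117      0.8863
  C          0.006468      0.0194    -0.01294
  E            0.1948      0.4311      0.8734
  solve Keq expr → x = -0.006468; check Q = 48.86
Then change container volume by factor 0.8 (V_new/V_old).
Step 3:
                    C           J           A
  I            0.2435      0.5389       1.092
  C          -0.01754    -0.05263     0.03508
  E             0.226      0.4863       1.127
  solve Keq expr → x = 0.01754; check Q = 48.86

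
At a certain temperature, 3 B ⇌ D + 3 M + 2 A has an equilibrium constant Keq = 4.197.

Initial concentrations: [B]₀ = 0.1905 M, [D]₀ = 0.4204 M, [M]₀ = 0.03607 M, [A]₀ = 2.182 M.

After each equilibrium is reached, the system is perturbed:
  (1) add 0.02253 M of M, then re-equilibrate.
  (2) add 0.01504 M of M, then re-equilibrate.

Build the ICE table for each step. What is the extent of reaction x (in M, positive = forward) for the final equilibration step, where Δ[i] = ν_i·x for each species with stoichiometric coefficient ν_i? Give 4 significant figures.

x = -0.00218 M

Q₀ = 0.01359 vs Keq = 4.197 ⇒ Q<K, forward
Step 1:
                   B          D          M          A
  init        0.1905     0.4204    0.03607      2.182
  Δ         -0.08886    0.02962    0.08886    0.05924
  eq          0.1016       0.45     0.1249      2.241
  solve Keq expr → x = 0.02962; check Q = 4.197
Then add 0.02253 M of M.
Step 2:
                   B          D          M          A
  init        0.1016       0.45     0.1475      2.241
  Δ         0.009837  -0.003279  -0.009837  -0.006558
  eq          0.1115     0.4467     0.1376      2.235
  solve Keq expr → x = -0.003279; check Q = 4.197
Then add 0.01504 M of M.
Step 3:
                   B          D          M          A
  init        0.1115     0.4467     0.1527      2.235
  Δ         0.006539   -0.00218  -0.006539   -0.00436
  eq           0.118     0.4446     0.1461       2.23
  solve Keq expr → x = -0.00218; check Q = 4.197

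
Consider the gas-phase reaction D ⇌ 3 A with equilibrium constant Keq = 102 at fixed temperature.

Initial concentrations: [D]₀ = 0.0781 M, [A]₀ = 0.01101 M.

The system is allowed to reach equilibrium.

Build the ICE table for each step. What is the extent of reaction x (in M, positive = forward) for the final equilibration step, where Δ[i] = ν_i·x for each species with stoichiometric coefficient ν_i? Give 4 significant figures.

Q₀ = 1.7089e-05 vs Keq = 102 ⇒ Q<K, forward
Step 1:
                  D         A
  init       0.0781   0.01101
  Δ        -0.07796    0.2339
  eq      1.4396e-04    0.2449
  solve Keq expr → x = 0.07796; check Q = 102

x = 0.07796 M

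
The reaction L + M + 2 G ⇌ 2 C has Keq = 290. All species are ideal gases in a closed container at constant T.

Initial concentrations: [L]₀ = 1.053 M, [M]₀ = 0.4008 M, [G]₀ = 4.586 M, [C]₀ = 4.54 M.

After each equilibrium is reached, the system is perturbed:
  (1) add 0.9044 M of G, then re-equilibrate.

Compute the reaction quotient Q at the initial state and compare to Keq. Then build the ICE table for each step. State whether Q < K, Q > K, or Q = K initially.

Q₀ = 2.322 vs Keq = 290 ⇒ Q<K, forward
Step 1:
                   L          M          G          C
  Initial      1.053     0.4008      4.586       4.54
  Change     -0.3906    -0.3906    -0.7812     0.7812
  Equil       0.6624    0.01018      3.805      5.321
  solve Keq expr → x = 0.3906; check Q = 290
Then add 0.9044 M of G.
Step 2:
                   L          M          G          C
  Initial     0.6624    0.01018      4.709      5.321
  Change   -0.003464  -0.003464  -0.006927   0.006927
  Equil       0.6589   0.006719      4.702      5.328
  solve Keq expr → x = 0.003464; check Q = 290

Q₀ = 2.322; Q < K (proceeds forward)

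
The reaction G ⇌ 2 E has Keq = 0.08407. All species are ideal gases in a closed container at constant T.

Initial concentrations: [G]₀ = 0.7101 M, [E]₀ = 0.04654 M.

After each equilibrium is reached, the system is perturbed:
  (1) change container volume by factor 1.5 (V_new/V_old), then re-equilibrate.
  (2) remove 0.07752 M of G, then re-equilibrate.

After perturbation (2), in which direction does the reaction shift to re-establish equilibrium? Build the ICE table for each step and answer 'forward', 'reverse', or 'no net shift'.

Q₀ = 0.00305 vs Keq = 0.08407 ⇒ Q<K, forward
Step 1:
                   G          E
  Initial     0.7101    0.04654
  Change    -0.09082     0.1816
  Equil       0.6193     0.2282
  solve Keq expr → x = 0.09082; check Q = 0.08407
Then change container volume by factor 1.5 (V_new/V_old).
Step 2:
                   G          E
  Initial     0.4129     0.1521
  Change    -0.01535    0.03069
  Equil       0.3975     0.1828
  solve Keq expr → x = 0.01535; check Q = 0.08407
Then remove 0.07752 M of G.
Step 3:
                   G          E
  Initial       0.32     0.1828
  Change    0.008334   -0.01667
  Equil       0.3283     0.1661
  solve Keq expr → x = -0.008334; check Q = 0.08407

Direction: reverse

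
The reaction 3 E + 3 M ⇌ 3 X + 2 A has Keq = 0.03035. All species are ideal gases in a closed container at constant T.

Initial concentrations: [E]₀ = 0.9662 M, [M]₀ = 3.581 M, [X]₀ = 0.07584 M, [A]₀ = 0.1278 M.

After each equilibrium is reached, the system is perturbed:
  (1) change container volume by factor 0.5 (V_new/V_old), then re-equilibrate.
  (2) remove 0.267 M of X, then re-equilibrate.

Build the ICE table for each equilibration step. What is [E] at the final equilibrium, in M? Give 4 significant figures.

[E]_eq = 0.6665 M

Q₀ = 1.7201e-07 vs Keq = 0.03035 ⇒ Q<K, forward
Step 1:
                   E          M          X          A
  init        0.9662      3.581    0.07584     0.1278
  Δ          -0.5511    -0.5511     0.5511     0.3674
  eq          0.4151       3.03     0.6269     0.4952
  solve Keq expr → x = 0.1837; check Q = 0.03035
Then change container volume by factor 0.5 (V_new/V_old).
Step 2:
                   E          M          X          A
  init        0.8303       6.06      1.254     0.9903
  Δ         -0.08732   -0.08732    0.08732    0.05822
  eq           0.743      5.973      1.341      1.049
  solve Keq expr → x = 0.02911; check Q = 0.03035
Then remove 0.267 M of X.
Step 3:
                   E          M          X          A
  init         0.743      5.973      1.074      1.049
  Δ          -0.0765    -0.0765     0.0765      0.051
  eq          0.6665      5.896      1.151        1.1
  solve Keq expr → x = 0.0255; check Q = 0.03035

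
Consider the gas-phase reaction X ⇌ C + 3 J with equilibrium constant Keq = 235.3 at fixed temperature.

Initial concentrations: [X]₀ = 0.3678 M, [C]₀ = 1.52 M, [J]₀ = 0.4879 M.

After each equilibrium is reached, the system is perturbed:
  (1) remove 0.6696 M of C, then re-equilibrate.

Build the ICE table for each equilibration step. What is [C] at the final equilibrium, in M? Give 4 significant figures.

[C]_eq = 1.2 M

Q₀ = 0.48 vs Keq = 235.3 ⇒ Q<K, forward
Step 1:
                    X           C           J
  Initial      0.3678        1.52      0.4879
  Change      -0.3406      0.3406       1.022
  Equil       0.02721       1.861        1.51
  solve Keq expr → x = 0.3406; check Q = 235.3
Then remove 0.6696 M of C.
Step 2:
                    X           C           J
  Initial     0.02721       1.191        1.51
  Change    -0.008734    0.008734      0.0262
  Equil       0.01847         1.2       1.536
  solve Keq expr → x = 0.008734; check Q = 235.3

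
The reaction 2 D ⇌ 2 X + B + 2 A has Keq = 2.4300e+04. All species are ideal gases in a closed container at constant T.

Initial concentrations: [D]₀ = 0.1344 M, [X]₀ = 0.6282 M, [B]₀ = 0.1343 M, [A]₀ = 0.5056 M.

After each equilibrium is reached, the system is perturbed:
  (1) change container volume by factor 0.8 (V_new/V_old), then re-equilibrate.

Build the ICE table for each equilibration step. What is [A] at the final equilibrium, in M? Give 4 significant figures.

[A]_eq = 0.7976 M

Q₀ = 0.75 vs Keq = 2.4300e+04 ⇒ Q<K, forward
Step 1:
                  D         X         B         A
  Initial    0.1344    0.6282    0.1343    0.5056
  Change     -0.133     0.133    0.0665     0.133
  Equil    0.001397    0.7612    0.2008    0.6386
  solve Keq expr → x = 0.0665; check Q = 2.4300e+04
Then change container volume by factor 0.8 (V_new/V_old).
Step 2:
                  D         X         B         A
  Initial  0.001747    0.9515     0.251    0.7983
  Change  6.8885e-04 -6.8885e-04 -3.4442e-04 -6.8885e-04
  Equil    0.002436    0.9508    0.2507    0.7976
  solve Keq expr → x = -3.4442e-04; check Q = 2.4300e+04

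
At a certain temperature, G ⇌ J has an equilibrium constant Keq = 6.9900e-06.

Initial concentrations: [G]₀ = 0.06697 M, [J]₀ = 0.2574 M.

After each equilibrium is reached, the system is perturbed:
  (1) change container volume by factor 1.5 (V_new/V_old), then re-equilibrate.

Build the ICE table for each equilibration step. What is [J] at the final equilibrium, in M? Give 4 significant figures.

Q₀ = 3.844 vs Keq = 6.9900e-06 ⇒ Q>K, reverse
Step 1:
                   G          J
  I          0.06697     0.2574
  C           0.2574    -0.2574
  E           0.3244 2.2673e-06
  solve Keq expr → x = -0.2574; check Q = 6.9900e-06
Then change container volume by factor 1.5 (V_new/V_old).
Step 2:
                   G          J
  I           0.2162 1.5116e-06
  C                0          0
  E           0.2162 1.5116e-06
  solve Keq expr → x = 0; check Q = 6.9900e-06

[J]_eq = 1.5116e-06 M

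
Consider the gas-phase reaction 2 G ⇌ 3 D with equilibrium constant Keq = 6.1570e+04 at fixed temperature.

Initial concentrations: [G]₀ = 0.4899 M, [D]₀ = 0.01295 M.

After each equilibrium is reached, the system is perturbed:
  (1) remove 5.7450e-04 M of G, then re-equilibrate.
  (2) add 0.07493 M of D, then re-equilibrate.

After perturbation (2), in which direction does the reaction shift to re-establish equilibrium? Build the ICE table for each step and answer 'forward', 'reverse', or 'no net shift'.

Direction: reverse

Q₀ = 9.0489e-06 vs Keq = 6.1570e+04 ⇒ Q<K, forward
Step 1:
                  G         D
  Initial    0.4899   0.01295
  Change    -0.4873     0.731
  Equil    0.002586    0.7439
  solve Keq expr → x = 0.2437; check Q = 6.1570e+04
Then remove 5.7450e-04 M of G.
Step 2:
                  G         D
  Initial  0.002011    0.7439
  Change  5.7004e-04 -8.5506e-04
  Equil    0.002581    0.7431
  solve Keq expr → x = -2.8502e-04; check Q = 6.1570e+04
Then add 0.07493 M of D.
Step 3:
                  G         D
  Initial  0.002581     0.818
  Change  3.9689e-04 -5.9533e-04
  Equil    0.002978    0.8174
  solve Keq expr → x = -1.9844e-04; check Q = 6.1570e+04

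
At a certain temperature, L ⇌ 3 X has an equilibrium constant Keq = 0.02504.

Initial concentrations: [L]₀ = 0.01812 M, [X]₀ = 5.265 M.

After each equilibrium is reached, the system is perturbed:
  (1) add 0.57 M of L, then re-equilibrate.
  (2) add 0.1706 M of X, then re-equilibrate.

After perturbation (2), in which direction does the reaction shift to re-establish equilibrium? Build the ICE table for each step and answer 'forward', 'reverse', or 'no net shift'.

Direction: reverse

Q₀ = 8054 vs Keq = 0.02504 ⇒ Q>K, reverse
Step 1:
                    L           X
  Initial     0.01812       5.265
  Change         1.64      -4.919
  Equil         1.658      0.3462
  solve Keq expr → x = -1.64; check Q = 0.02504
Then add 0.57 M of L.
Step 2:
                    L           X
  Initial       2.228      0.3462
  Change     -0.01172     0.03517
  Equil         2.216      0.3814
  solve Keq expr → x = 0.01172; check Q = 0.02504
Then add 0.1706 M of X.
Step 3:
                    L           X
  Initial       2.216       0.552
  Change      0.05581     -0.1674
  Equil         2.272      0.3846
  solve Keq expr → x = -0.05581; check Q = 0.02504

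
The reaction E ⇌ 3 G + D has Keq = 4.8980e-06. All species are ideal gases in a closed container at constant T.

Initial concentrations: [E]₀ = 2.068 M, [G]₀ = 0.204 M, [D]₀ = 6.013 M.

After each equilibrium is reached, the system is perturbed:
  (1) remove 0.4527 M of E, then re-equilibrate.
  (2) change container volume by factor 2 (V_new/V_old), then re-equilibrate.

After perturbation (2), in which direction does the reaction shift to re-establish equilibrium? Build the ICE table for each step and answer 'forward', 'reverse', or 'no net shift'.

Direction: forward

Q₀ = 0.02468 vs Keq = 4.8980e-06 ⇒ Q>K, reverse
Step 1:
                   E          G          D
  I            2.068      0.204      6.013
  C          0.06398    -0.1919   -0.06398
  E            2.132    0.01206      5.949
  solve Keq expr → x = -0.06398; check Q = 4.8980e-06
Then remove 0.4527 M of E.
Step 2:
                   E          G          D
  I            1.679    0.01206      5.949
  C       3.0723e-04 -9.2169e-04 -3.0723e-04
  E             1.68    0.01114      5.949
  solve Keq expr → x = -3.0723e-04; check Q = 4.8980e-06
Then change container volume by factor 2 (V_new/V_old).
Step 3:
                   E          G          D
  I           0.8398   0.005571      2.974
  C        -0.001853    0.00556   0.001853
  E           0.8379    0.01113      2.976
  solve Keq expr → x = 0.001853; check Q = 4.8980e-06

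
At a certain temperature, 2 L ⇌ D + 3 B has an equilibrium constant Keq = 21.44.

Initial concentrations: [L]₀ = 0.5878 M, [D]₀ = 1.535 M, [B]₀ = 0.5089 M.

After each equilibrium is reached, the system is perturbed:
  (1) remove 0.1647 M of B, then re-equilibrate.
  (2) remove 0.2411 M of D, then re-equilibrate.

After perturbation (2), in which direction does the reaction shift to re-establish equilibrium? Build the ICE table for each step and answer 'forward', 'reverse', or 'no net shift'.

Q₀ = 0.5855 vs Keq = 21.44 ⇒ Q<K, forward
Step 1:
                  L         D         B
  I          0.5878     1.535    0.5089
  C         -0.3148    0.1574    0.4722
  E           0.273     1.692    0.9811
  solve Keq expr → x = 0.1574; check Q = 21.44
Then remove 0.1647 M of B.
Step 2:
                  L         D         B
  I           0.273     1.692    0.8164
  C        -0.04071   0.02036   0.06107
  E          0.2323     1.713    0.8774
  solve Keq expr → x = 0.02036; check Q = 21.44
Then remove 0.2411 M of D.
Step 3:
                  L         D         B
  I          0.2323     1.472    0.8774
  C        -0.01066  0.005329   0.01599
  E          0.2216     1.477    0.8934
  solve Keq expr → x = 0.005329; check Q = 21.44

Direction: forward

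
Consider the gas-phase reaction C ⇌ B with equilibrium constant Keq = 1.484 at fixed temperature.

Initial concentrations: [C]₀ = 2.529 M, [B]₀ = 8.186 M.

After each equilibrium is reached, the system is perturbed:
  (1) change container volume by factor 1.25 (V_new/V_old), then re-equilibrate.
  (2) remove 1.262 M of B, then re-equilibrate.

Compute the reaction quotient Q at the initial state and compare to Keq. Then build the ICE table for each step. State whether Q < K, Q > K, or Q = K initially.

Q₀ = 3.237; Q > K (proceeds reverse)

Q₀ = 3.237 vs Keq = 1.484 ⇒ Q>K, reverse
Step 1:
                  C         B
  init        2.529     8.186
  Δ           1.785    -1.785
  eq          4.314     6.401
  solve Keq expr → x = -1.785; check Q = 1.484
Then change container volume by factor 1.25 (V_new/V_old).
Step 2:
                  C         B
  init        3.451     5.121
  Δ               0         0
  eq          3.451     5.121
  solve Keq expr → x = 0; check Q = 1.484
Then remove 1.262 M of B.
Step 3:
                  C         B
  init        3.451     3.859
  Δ         -0.5081    0.5081
  eq          2.943     4.367
  solve Keq expr → x = 0.5081; check Q = 1.484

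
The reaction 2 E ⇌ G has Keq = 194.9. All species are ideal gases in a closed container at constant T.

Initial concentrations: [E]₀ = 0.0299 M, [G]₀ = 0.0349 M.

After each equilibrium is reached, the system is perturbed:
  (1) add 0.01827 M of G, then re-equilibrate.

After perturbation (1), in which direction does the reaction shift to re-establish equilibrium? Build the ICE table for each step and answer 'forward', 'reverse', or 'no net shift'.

Q₀ = 39.04 vs Keq = 194.9 ⇒ Q<K, forward
Step 1:
                  E         G
  I          0.0299    0.0349
  C        -0.01514  0.007569
  E         0.01476   0.04247
  solve Keq expr → x = 0.007569; check Q = 194.9
Then add 0.01827 M of G.
Step 2:
                  E         G
  I         0.01476   0.06074
  C        0.002695 -0.001347
  E         0.01746   0.05939
  solve Keq expr → x = -0.001347; check Q = 194.9

Direction: reverse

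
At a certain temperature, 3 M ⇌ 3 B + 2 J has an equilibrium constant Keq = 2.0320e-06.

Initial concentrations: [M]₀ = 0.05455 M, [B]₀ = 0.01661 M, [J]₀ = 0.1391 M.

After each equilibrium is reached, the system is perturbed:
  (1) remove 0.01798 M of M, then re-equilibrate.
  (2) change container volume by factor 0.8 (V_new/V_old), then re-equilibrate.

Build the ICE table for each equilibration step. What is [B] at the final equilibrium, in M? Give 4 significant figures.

Q₀ = 5.4623e-04 vs Keq = 2.0320e-06 ⇒ Q>K, reverse
Step 1:
                   M          B          J
  init       0.05455    0.01661     0.1391
  Δ          0.01327   -0.01327  -0.008845
  eq         0.06782   0.003343     0.1303
  solve Keq expr → x = -0.004422; check Q = 2.0320e-06
Then remove 0.01798 M of M.
Step 2:
                   M          B          J
  init       0.04984   0.003343     0.1303
  Δ       8.3781e-04 -8.3781e-04 -5.5854e-04
  eq         0.05067   0.002505     0.1297
  solve Keq expr → x = -2.7927e-04; check Q = 2.0320e-06
Then change container volume by factor 0.8 (V_new/V_old).
Step 3:
                   M          B          J
  init       0.06334   0.003131     0.1621
  Δ       4.1219e-04 -4.1219e-04 -2.7480e-04
  eq         0.06376   0.002719     0.1618
  solve Keq expr → x = -1.3740e-04; check Q = 2.0320e-06

[B]_eq = 0.002719 M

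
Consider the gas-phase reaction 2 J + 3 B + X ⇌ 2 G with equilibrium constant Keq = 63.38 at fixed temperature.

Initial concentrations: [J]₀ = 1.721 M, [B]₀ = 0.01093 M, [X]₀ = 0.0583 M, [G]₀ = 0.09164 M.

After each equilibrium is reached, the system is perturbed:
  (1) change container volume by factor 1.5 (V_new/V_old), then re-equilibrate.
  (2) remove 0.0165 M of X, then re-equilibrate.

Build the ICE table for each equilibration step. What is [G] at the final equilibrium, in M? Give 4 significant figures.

[G]_eq = 0.02672 M

Q₀ = 3.7246e+04 vs Keq = 63.38 ⇒ Q>K, reverse
Step 1:
                    J           B           X           G
  I             1.721     0.01093      0.0583     0.09164
  C           0.03357     0.05035     0.01678    -0.03357
  E             1.755     0.06128     0.07508     0.05807
  solve Keq expr → x = -0.01678; check Q = 63.38
Then change container volume by factor 1.5 (V_new/V_old).
Step 2:
                    J           B           X           G
  I              1.17     0.04086     0.05006     0.03871
  C          0.009837     0.01476    0.004919   -0.009837
  E              1.18     0.05561     0.05498     0.02888
  solve Keq expr → x = -0.004919; check Q = 63.38
Then remove 0.0165 M of X.
Step 3:
                    J           B           X           G
  I              1.18     0.05561     0.03848     0.02888
  C          0.002161    0.003241     0.00108   -0.002161
  E             1.182     0.05885     0.03956     0.02672
  solve Keq expr → x = -0.00108; check Q = 63.38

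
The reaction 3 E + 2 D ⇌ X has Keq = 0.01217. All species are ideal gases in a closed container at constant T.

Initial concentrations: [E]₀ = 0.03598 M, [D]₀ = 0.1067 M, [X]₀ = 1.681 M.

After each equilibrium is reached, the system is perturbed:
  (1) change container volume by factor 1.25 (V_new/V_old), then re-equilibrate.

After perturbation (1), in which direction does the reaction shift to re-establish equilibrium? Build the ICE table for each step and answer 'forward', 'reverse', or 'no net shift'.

Q₀ = 3.1700e+06 vs Keq = 0.01217 ⇒ Q>K, reverse
Step 1:
                  E         D         X
  init      0.03598    0.1067     1.681
  Δ           2.634     1.756   -0.8779
  eq           2.67     1.862    0.8031
  solve Keq expr → x = -0.8779; check Q = 0.01217
Then change container volume by factor 1.25 (V_new/V_old).
Step 2:
                  E         D         X
  init        2.136      1.49    0.6425
  Δ          0.3294    0.2196   -0.1098
  eq          2.465      1.71    0.5327
  solve Keq expr → x = -0.1098; check Q = 0.01217

Direction: reverse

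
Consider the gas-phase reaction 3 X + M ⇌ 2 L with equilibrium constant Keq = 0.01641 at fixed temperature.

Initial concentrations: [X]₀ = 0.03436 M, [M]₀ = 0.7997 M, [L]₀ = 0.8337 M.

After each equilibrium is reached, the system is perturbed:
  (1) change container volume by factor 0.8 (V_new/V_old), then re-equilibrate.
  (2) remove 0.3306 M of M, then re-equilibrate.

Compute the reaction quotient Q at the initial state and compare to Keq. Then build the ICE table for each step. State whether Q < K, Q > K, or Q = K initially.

Q₀ = 2.1426e+04; Q > K (proceeds reverse)

Q₀ = 2.1426e+04 vs Keq = 0.01641 ⇒ Q>K, reverse
Step 1:
                   X          M          L
  I          0.03436     0.7997     0.8337
  C            1.026     0.3421    -0.6842
  E            1.061      1.142     0.1495
  solve Keq expr → x = -0.3421; check Q = 0.01641
Then change container volume by factor 0.8 (V_new/V_old).
Step 2:
                   X          M          L
  I            1.326      1.427     0.1869
  C         -0.04896   -0.01632    0.03264
  E            1.277      1.411     0.2195
  solve Keq expr → x = 0.01632; check Q = 0.01641
Then remove 0.3306 M of M.
Step 3:
                   X          M          L
  I            1.277       1.08     0.2195
  C          0.02968   0.009894   -0.01979
  E            1.307       1.09     0.1997
  solve Keq expr → x = -0.009894; check Q = 0.01641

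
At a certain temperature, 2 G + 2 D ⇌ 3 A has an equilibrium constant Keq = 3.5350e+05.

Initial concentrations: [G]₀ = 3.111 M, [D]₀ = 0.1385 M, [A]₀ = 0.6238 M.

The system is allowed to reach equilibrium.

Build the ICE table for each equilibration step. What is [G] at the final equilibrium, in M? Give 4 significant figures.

[G]_eq = 2.973 M

Q₀ = 1.307 vs Keq = 3.5350e+05 ⇒ Q<K, forward
Step 1:
                    G           D           A
  init          3.111      0.1385      0.6238
  Δ           -0.1381     -0.1381      0.2071
  eq            2.973  4.2850e-04      0.8309
  solve Keq expr → x = 0.06904; check Q = 3.5350e+05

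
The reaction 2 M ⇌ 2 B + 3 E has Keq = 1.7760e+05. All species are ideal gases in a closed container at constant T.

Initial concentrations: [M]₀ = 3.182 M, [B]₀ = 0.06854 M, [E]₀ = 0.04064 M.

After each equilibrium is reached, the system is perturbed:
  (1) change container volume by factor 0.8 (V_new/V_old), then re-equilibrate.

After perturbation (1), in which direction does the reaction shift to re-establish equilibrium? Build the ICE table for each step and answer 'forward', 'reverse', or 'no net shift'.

Direction: reverse

Q₀ = 3.1142e-08 vs Keq = 1.7760e+05 ⇒ Q<K, forward
Step 1:
                  M         B         E
  I           3.182   0.06854   0.04064
  C          -3.105     3.105     4.658
  E          0.0767     3.174     4.699
  solve Keq expr → x = 1.553; check Q = 1.7760e+05
Then change container volume by factor 0.8 (V_new/V_old).
Step 2:
                  M         B         E
  I         0.09588     3.967     5.873
  C         0.03514  -0.03514  -0.05272
  E           0.131     3.932     5.821
  solve Keq expr → x = -0.01757; check Q = 1.7760e+05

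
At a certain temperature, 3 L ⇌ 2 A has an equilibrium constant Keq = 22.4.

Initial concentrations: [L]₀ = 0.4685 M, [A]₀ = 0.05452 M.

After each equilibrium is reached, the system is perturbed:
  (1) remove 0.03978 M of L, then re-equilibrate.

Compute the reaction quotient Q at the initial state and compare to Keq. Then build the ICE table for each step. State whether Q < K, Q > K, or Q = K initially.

Q₀ = 0.02891 vs Keq = 22.4 ⇒ Q<K, forward
Step 1:
                    L           A
  init         0.4685     0.05452
  Δ           -0.3209      0.2139
  eq           0.1476      0.2684
  solve Keq expr → x = 0.107; check Q = 22.4
Then remove 0.03978 M of L.
Step 2:
                    L           A
  init         0.1078      0.2684
  Δ           0.03188    -0.02125
  eq           0.1397      0.2472
  solve Keq expr → x = -0.01063; check Q = 22.4

Q₀ = 0.02891; Q < K (proceeds forward)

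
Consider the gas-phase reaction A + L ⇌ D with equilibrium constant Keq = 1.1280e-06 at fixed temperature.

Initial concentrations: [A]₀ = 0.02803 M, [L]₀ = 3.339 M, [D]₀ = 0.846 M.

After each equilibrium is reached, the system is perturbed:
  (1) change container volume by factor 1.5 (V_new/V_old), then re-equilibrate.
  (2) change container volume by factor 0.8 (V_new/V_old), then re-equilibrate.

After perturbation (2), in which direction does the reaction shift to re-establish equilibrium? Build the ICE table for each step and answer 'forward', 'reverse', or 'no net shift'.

Direction: forward

Q₀ = 9.039 vs Keq = 1.1280e-06 ⇒ Q>K, reverse
Step 1:
                    A           L           D
  I           0.02803       3.339       0.846
  C             0.846       0.846      -0.846
  E             0.874       4.185  4.1260e-06
  solve Keq expr → x = -0.846; check Q = 1.1280e-06
Then change container volume by factor 1.5 (V_new/V_old).
Step 2:
                    A           L           D
  I            0.5827        2.79  2.7507e-06
  C        9.1688e-07  9.1688e-07 -9.1688e-07
  E            0.5827        2.79  1.8338e-06
  solve Keq expr → x = -9.1688e-07; check Q = 1.1280e-06
Then change container volume by factor 0.8 (V_new/V_old).
Step 3:
                    A           L           D
  I            0.7284       3.487  2.2922e-06
  C       -5.7305e-07 -5.7305e-07  5.7305e-07
  E            0.7284       3.487  2.8653e-06
  solve Keq expr → x = 5.7305e-07; check Q = 1.1280e-06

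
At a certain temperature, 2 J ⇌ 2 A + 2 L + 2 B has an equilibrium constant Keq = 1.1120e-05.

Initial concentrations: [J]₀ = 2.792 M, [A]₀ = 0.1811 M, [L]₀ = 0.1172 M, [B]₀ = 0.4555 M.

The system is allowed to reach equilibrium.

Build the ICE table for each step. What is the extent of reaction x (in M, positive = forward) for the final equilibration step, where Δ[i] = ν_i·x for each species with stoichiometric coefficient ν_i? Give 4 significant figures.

x = -0.001126 M

Q₀ = 1.1991e-05 vs Keq = 1.1120e-05 ⇒ Q>K, reverse
Step 1:
                   J          A          L          B
  I            2.792     0.1811     0.1172     0.4555
  C         0.002252  -0.002252  -0.002252  -0.002252
  E            2.794     0.1788     0.1149     0.4532
  solve Keq expr → x = -0.001126; check Q = 1.1120e-05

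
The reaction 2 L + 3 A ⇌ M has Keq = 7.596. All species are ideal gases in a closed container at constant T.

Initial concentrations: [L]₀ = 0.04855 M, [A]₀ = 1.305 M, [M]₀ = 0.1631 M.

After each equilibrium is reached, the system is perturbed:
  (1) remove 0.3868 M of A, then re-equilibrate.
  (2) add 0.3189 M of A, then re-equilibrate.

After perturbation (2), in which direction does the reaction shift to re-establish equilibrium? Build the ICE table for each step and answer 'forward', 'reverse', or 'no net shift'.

Q₀ = 31.13 vs Keq = 7.596 ⇒ Q>K, reverse
Step 1:
                   L          A          M
  init       0.04855      1.305     0.1631
  Δ          0.03808    0.05712   -0.01904
  eq         0.08663      1.362     0.1441
  solve Keq expr → x = -0.01904; check Q = 7.596
Then remove 0.3868 M of A.
Step 2:
                   L          A          M
  init       0.08663     0.9753     0.1441
  Δ          0.03648    0.05473   -0.01824
  eq          0.1231       1.03     0.1258
  solve Keq expr → x = -0.01824; check Q = 7.596
Then add 0.3189 M of A.
Step 3:
                   L          A          M
  init        0.1231      1.349     0.1258
  Δ         -0.03126    -0.0469    0.01563
  eq         0.09185      1.302     0.1415
  solve Keq expr → x = 0.01563; check Q = 7.596

Direction: forward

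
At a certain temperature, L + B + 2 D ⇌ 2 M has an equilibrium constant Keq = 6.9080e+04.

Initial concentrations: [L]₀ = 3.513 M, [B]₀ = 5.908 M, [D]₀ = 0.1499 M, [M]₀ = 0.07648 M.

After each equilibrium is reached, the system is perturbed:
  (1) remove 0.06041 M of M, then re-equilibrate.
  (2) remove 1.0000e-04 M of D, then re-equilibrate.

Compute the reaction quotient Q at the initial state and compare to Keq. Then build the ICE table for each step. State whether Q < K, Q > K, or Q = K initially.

Q₀ = 0.01254 vs Keq = 6.9080e+04 ⇒ Q<K, forward
Step 1:
                  L         B         D         M
  I           3.513     5.908    0.1499   0.07648
  C        -0.07485  -0.07485   -0.1497    0.1497
  E           3.438     5.833 1.9217e-04    0.2262
  solve Keq expr → x = 0.07485; check Q = 6.9080e+04
Then remove 0.06041 M of M.
Step 2:
                  L         B         D         M
  I           3.438     5.833 1.9217e-04    0.1658
  C       -2.5640e-05 -2.5640e-05 -5.1279e-05 5.1279e-05
  E           3.438     5.833 1.4089e-04    0.1658
  solve Keq expr → x = 2.5640e-05; check Q = 6.9080e+04
Then remove 1.0000e-04 M of D.
Step 3:
                  L         B         D         M
  I           3.438     5.833 4.0888e-05    0.1658
  C       4.9957e-05 4.9957e-05 9.9913e-05 -9.9913e-05
  E           3.438     5.833 1.4080e-04    0.1657
  solve Keq expr → x = -4.9957e-05; check Q = 6.9080e+04

Q₀ = 0.01254; Q < K (proceeds forward)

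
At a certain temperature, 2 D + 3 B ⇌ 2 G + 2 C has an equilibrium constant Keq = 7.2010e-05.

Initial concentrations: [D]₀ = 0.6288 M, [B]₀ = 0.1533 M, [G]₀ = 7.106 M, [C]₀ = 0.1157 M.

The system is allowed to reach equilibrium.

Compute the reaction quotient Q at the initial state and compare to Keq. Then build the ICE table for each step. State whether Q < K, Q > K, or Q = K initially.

Q₀ = 474.5 vs Keq = 7.2010e-05 ⇒ Q>K, reverse
Step 1:
                   D          B          G          C
  init        0.6288     0.1533      7.106     0.1157
  Δ           0.1155     0.1733    -0.1155    -0.1155
  eq          0.7443     0.3266       6.99 1.6865e-04
  solve Keq expr → x = -0.05777; check Q = 7.2010e-05

Q₀ = 474.5; Q > K (proceeds reverse)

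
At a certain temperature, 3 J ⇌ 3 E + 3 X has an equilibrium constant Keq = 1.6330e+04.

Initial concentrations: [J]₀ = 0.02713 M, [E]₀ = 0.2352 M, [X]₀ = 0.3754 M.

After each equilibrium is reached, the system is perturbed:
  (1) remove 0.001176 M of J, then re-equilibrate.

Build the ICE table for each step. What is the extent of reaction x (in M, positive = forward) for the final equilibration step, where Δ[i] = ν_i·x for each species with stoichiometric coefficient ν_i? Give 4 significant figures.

Q₀ = 34.47 vs Keq = 1.6330e+04 ⇒ Q<K, forward
Step 1:
                  J         E         X
  Initial   0.02713    0.2352    0.3754
  Change   -0.02307   0.02307   0.02307
  Equil    0.004056    0.2583    0.3985
  solve Keq expr → x = 0.007691; check Q = 1.6330e+04
Then remove 0.001176 M of J.
Step 2:
                  J         E         X
  Initial   0.00288    0.2583    0.3985
  Change   0.001146 -0.001146 -0.001146
  Equil    0.004027    0.2571    0.3973
  solve Keq expr → x = -3.8213e-04; check Q = 1.6330e+04

x = -3.8213e-04 M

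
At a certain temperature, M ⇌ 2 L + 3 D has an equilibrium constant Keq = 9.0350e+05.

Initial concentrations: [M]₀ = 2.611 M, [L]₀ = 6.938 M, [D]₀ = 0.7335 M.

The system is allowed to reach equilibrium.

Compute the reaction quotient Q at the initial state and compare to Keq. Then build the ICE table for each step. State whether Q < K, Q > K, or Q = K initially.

Q₀ = 7.275 vs Keq = 9.0350e+05 ⇒ Q<K, forward
Step 1:
                   M          L          D
  init         2.611      6.938     0.7335
  Δ            -2.52      5.041      7.561
  eq         0.09063      11.98      8.295
  solve Keq expr → x = 2.52; check Q = 9.0350e+05

Q₀ = 7.275; Q < K (proceeds forward)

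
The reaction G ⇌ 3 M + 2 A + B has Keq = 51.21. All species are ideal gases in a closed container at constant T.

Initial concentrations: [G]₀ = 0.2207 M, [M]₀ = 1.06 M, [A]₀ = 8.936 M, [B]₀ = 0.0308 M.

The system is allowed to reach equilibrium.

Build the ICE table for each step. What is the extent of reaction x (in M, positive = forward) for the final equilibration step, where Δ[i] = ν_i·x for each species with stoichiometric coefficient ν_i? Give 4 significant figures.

x = 0.03922 M

Q₀ = 13.27 vs Keq = 51.21 ⇒ Q<K, forward
Step 1:
                  G         M         A         B
  init       0.2207      1.06     8.936    0.0308
  Δ        -0.03922    0.1177   0.07844   0.03922
  eq         0.1815     1.178     9.014   0.07002
  solve Keq expr → x = 0.03922; check Q = 51.21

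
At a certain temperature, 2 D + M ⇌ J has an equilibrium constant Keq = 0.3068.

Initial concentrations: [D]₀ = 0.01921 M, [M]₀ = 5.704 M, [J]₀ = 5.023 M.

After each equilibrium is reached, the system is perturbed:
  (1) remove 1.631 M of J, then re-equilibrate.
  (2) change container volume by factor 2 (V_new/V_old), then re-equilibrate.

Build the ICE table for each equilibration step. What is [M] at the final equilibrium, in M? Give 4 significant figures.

Q₀ = 2386 vs Keq = 0.3068 ⇒ Q>K, reverse
Step 1:
                    D           M           J
  Initial     0.01921       5.704       5.023
  Change        1.456       0.728      -0.728
  Equil         1.475       6.432       4.295
  solve Keq expr → x = -0.728; check Q = 0.3068
Then remove 1.631 M of J.
Step 2:
                    D           M           J
  Initial       1.475       6.432       2.664
  Change      -0.2714     -0.1357      0.1357
  Equil         1.204       6.296         2.8
  solve Keq expr → x = 0.1357; check Q = 0.3068
Then change container volume by factor 2 (V_new/V_old).
Step 3:
                    D           M           J
  Initial      0.6019       3.148         1.4
  Change       0.4604      0.2302     -0.2302
  Equil         1.062       3.378        1.17
  solve Keq expr → x = -0.2302; check Q = 0.3068

[M]_eq = 3.378 M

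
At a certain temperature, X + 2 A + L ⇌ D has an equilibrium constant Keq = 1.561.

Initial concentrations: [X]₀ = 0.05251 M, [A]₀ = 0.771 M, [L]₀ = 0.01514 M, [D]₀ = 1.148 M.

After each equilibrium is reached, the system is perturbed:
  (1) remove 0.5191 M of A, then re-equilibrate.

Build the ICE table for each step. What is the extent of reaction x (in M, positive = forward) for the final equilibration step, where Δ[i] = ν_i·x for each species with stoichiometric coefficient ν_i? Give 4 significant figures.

x = -0.08768 M

Q₀ = 2429 vs Keq = 1.561 ⇒ Q>K, reverse
Step 1:
                    X           A           L           D
  Initial     0.05251       0.771     0.01514       1.148
  Change       0.4039      0.8078      0.4039     -0.4039
  Equil        0.4564       1.579       0.419      0.7441
  solve Keq expr → x = -0.4039; check Q = 1.561
Then remove 0.5191 M of A.
Step 2:
                    X           A           L           D
  Initial      0.4564        1.06       0.419      0.7441
  Change      0.08768      0.1754     0.08768    -0.08768
  Equil        0.5441       1.235      0.5067      0.6564
  solve Keq expr → x = -0.08768; check Q = 1.561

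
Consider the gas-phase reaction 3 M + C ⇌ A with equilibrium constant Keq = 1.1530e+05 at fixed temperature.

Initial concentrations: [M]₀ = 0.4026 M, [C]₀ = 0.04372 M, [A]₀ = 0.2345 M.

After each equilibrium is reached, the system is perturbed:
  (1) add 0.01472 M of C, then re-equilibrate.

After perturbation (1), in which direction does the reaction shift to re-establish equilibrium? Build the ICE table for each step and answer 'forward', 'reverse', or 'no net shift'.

Direction: forward

Q₀ = 82.19 vs Keq = 1.1530e+05 ⇒ Q<K, forward
Step 1:
                    M           C           A
  Initial      0.4026     0.04372      0.2345
  Change      -0.1308     -0.0436      0.0436
  Equil        0.2718  1.2012e-04      0.2781
  solve Keq expr → x = 0.0436; check Q = 1.1530e+05
Then add 0.01472 M of C.
Step 2:
                    M           C           A
  Initial      0.2718     0.01484      0.2781
  Change     -0.04388    -0.01463     0.01463
  Equil        0.2279  2.1442e-04      0.2927
  solve Keq expr → x = 0.01463; check Q = 1.1530e+05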